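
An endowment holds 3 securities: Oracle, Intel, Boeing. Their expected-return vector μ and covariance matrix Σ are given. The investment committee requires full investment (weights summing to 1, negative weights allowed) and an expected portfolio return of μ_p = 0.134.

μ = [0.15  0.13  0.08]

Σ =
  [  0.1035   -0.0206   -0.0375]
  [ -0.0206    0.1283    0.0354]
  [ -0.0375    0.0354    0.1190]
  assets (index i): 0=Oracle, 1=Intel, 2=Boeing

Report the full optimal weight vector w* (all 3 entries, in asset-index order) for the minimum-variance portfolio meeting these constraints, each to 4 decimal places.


x=Σ⁻¹μ = [2.0206  1.0638  0.9926]
y=Σ⁻¹𝟙 = [15.0834  7.1749  11.0222]
a=μᵀx=0.520797  b=𝟙ᵀx=4.077016  c=𝟙ᵀy=33.280436  D=ac−b²=0.710285
λ₁=(c·0.134−b)/D = (33.280436·0.134−4.077016)/0.710285 = 0.538603
λ₂=(a−b·0.134)/D = (0.520797−4.077016·0.134)/0.710285 = -0.035934
w* = 0.538603·x + -0.035934·y:
  w_0 = 0.538603·2.0206 + -0.035934·15.0834 = 0.5463  (Oracle)
  w_1 = 0.538603·1.0638 + -0.035934·7.1749 = 0.3152  (Intel)
  w_2 = 0.538603·0.9926 + -0.035934·11.0222 = 0.1385  (Boeing)
Σw_i=1.0000  μᵀw=0.1340
σ²=wᵀΣw=λ₁·μ_p+λ₂ = 0.538603·0.134 + -0.035934 = 0.036239 ≈ 0.0362

0.5463  0.3152  0.1385


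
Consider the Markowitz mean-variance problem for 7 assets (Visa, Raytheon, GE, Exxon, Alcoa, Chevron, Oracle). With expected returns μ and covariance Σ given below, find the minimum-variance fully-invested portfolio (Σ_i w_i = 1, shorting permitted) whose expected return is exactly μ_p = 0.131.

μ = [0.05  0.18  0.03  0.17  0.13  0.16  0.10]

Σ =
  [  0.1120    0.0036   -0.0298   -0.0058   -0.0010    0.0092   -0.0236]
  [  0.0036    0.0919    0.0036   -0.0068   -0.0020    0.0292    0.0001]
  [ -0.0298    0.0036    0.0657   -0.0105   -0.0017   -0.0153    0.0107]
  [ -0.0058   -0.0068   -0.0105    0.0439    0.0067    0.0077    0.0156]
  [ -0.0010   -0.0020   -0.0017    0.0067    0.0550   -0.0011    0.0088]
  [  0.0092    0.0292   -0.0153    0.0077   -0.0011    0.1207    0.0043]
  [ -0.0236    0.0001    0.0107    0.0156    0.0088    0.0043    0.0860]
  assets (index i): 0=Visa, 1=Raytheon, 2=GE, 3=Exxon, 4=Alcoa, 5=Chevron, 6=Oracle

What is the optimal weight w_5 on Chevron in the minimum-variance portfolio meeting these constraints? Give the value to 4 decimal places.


p=Σ⁻¹μ = [1.0568  1.9763  1.6797  4.2073  1.9700  0.7208  0.2407]
q=Σ⁻¹𝟙 = [18.5596  9.4126  28.4294  27.7998  15.4840  6.3427  6.2286]
a=μᵀp=1.569721  b=𝟙ᵀp=11.851709  c=𝟙ᵀq=112.256680  D=ac−b²=35.748646
λ₁=(c·0.131−b)/D = (112.256680·0.131−11.851709)/35.748646 = 0.079833
λ₂=(a−b·0.131)/D = (1.569721−11.851709·0.131)/35.748646 = 0.000480
w* = 0.079833·p + 0.000480·q:
  w_0 = 0.079833·1.0568 + 0.000480·18.5596 = 0.0933  (Visa)
  w_1 = 0.079833·1.9763 + 0.000480·9.4126 = 0.1623  (Raytheon)
  w_2 = 0.079833·1.6797 + 0.000480·28.4294 = 0.1477  (GE)
  w_3 = 0.079833·4.2073 + 0.000480·27.7998 = 0.3492  (Exxon)
  w_4 = 0.079833·1.9700 + 0.000480·15.4840 = 0.1647  (Alcoa)
  w_5 = 0.079833·0.7208 + 0.000480·6.3427 = 0.0606  (Chevron)
  w_6 = 0.079833·0.2407 + 0.000480·6.2286 = 0.0222  (Oracle)
Σw_i=1.0000  μᵀw=0.1310
σ²=wᵀΣw=λ₁·μ_p+λ₂ = 0.079833·0.131 + 0.000480 = 0.010938 ≈ 0.0109

0.0606


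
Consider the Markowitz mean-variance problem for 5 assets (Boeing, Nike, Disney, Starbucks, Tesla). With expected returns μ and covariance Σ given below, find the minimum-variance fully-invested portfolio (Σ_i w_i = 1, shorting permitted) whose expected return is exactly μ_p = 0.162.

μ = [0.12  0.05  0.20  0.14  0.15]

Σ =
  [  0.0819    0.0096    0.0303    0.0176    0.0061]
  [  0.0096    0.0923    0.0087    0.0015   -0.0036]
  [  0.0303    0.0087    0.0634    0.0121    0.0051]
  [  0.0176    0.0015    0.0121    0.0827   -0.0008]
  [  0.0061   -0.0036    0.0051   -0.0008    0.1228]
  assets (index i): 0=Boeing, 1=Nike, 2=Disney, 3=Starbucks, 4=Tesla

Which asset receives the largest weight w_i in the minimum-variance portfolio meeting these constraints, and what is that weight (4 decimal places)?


u=Σ⁻¹μ = [0.0519  0.2997  2.7533  1.2844  1.1217]
v=Σ⁻¹𝟙 = [4.8733  9.5658  9.6795  9.5409  7.8418]
a=μᵀu=0.919943  b=𝟙ᵀu=5.510982  c=𝟙ᵀv=41.501327  D=ac−b²=7.807943
λ₁=(c·0.162−b)/D = (41.501327·0.162−5.510982)/7.807943 = 0.155256
λ₂=(a−b·0.162)/D = (0.919943−5.510982·0.162)/7.807943 = 0.003479
w* = 0.155256·u + 0.003479·v:
  w_0 = 0.155256·0.0519 + 0.003479·4.8733 = 0.0250  (Boeing)
  w_1 = 0.155256·0.2997 + 0.003479·9.5658 = 0.0798  (Nike)
  w_2 = 0.155256·2.7533 + 0.003479·9.6795 = 0.4611  (Disney)
  w_3 = 0.155256·1.2844 + 0.003479·9.5409 = 0.2326  (Starbucks)
  w_4 = 0.155256·1.1217 + 0.003479·7.8418 = 0.2014  (Tesla)
Σw_i=1.0000  μᵀw=0.1620
σ²=wᵀΣw=λ₁·μ_p+λ₂ = 0.155256·0.162 + 0.003479 = 0.028631 ≈ 0.0286

Disney (0.4611)


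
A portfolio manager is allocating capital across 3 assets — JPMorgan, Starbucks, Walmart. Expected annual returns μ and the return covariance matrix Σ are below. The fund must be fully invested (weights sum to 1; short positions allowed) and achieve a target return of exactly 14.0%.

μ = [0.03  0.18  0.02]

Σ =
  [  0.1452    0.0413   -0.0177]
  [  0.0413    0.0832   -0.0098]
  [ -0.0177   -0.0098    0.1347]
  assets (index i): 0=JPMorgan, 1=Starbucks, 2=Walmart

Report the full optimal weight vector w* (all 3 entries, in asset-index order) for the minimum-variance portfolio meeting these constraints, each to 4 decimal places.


0.0065  0.7496  0.2440

x=Σ⁻¹μ = [-0.4486  2.4174  0.2654]
y=Σ⁻¹𝟙 = [4.9491  10.6045  8.8457]
a=μᵀx=0.426985  b=𝟙ᵀx=2.234191  c=𝟙ᵀy=24.399288  D=ac−b²=5.426524
λ₁=(c·0.140−b)/D = (24.399288·0.140−2.234191)/5.426524 = 0.217765
λ₂=(a−b·0.140)/D = (0.426985−2.234191·0.140)/5.426524 = 0.021044
w* = 0.217765·x + 0.021044·y:
  w_0 = 0.217765·-0.4486 + 0.021044·4.9491 = 0.0065  (JPMorgan)
  w_1 = 0.217765·2.4174 + 0.021044·10.6045 = 0.7496  (Starbucks)
  w_2 = 0.217765·0.2654 + 0.021044·8.8457 = 0.2440  (Walmart)
Σw_i=1.0000  μᵀw=0.1400
σ²=wᵀΣw=λ₁·μ_p+λ₂ = 0.217765·0.140 + 0.021044 = 0.051532 ≈ 0.0515


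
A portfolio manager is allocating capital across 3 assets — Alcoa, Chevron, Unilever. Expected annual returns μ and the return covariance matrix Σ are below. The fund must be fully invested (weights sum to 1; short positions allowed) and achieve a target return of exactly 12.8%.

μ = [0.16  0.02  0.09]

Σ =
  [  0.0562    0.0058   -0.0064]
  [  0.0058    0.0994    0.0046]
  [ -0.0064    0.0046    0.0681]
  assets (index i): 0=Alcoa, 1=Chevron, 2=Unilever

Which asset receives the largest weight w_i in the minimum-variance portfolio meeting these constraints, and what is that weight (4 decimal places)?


Alcoa (0.5932)

g=Σ⁻¹μ = [3.0356  -0.0504  1.6103]
h=Σ⁻¹𝟙 = [18.7538  8.2307  15.8908]
a=μᵀg=0.629605  b=𝟙ᵀg=4.595392  c=𝟙ᵀh=42.875274  D=ac−b²=5.876854
λ₁=(c·0.128−b)/D = (42.875274·0.128−4.595392)/5.876854 = 0.151891
λ₂=(a−b·0.128)/D = (0.629605−4.595392·0.128)/5.876854 = 0.007044
w* = 0.151891·g + 0.007044·h:
  w_0 = 0.151891·3.0356 + 0.007044·18.7538 = 0.5932  (Alcoa)
  w_1 = 0.151891·-0.0504 + 0.007044·8.2307 = 0.0503  (Chevron)
  w_2 = 0.151891·1.6103 + 0.007044·15.8908 = 0.3565  (Unilever)
Σw_i=1.0000  μᵀw=0.1280
σ²=wᵀΣw=λ₁·μ_p+λ₂ = 0.151891·0.128 + 0.007044 = 0.026486 ≈ 0.0265


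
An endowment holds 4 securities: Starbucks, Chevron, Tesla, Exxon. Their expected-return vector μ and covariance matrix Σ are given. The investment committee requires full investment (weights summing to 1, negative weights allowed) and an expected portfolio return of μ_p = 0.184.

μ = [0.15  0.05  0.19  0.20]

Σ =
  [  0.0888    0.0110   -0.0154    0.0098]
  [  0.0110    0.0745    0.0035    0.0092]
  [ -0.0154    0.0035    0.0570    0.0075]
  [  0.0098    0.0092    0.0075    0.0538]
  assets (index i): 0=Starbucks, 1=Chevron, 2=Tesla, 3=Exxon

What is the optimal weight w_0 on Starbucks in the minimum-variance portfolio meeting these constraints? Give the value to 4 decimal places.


0.2411

p=Σ⁻¹μ = [1.9953  -0.1449  3.5009  2.8908]
q=Σ⁻¹𝟙 = [11.9907  9.2687  18.6058  12.2244]
a=μᵀp=1.535373  b=𝟙ᵀp=8.242041  c=𝟙ᵀq=52.089684  D=ac−b²=12.045851
λ₁=(c·0.184−b)/D = (52.089684·0.184−8.242041)/12.045851 = 0.111446
λ₂=(a−b·0.184)/D = (1.535373−8.242041·0.184)/12.045851 = 0.001564
w* = 0.111446·p + 0.001564·q:
  w_0 = 0.111446·1.9953 + 0.001564·11.9907 = 0.2411  (Starbucks)
  w_1 = 0.111446·-0.1449 + 0.001564·9.2687 = -0.0017  (Chevron)
  w_2 = 0.111446·3.5009 + 0.001564·18.6058 = 0.4193  (Tesla)
  w_3 = 0.111446·2.8908 + 0.001564·12.2244 = 0.3413  (Exxon)
Σw_i=1.0000  μᵀw=0.1840
σ²=wᵀΣw=λ₁·μ_p+λ₂ = 0.111446·0.184 + 0.001564 = 0.022070 ≈ 0.0221


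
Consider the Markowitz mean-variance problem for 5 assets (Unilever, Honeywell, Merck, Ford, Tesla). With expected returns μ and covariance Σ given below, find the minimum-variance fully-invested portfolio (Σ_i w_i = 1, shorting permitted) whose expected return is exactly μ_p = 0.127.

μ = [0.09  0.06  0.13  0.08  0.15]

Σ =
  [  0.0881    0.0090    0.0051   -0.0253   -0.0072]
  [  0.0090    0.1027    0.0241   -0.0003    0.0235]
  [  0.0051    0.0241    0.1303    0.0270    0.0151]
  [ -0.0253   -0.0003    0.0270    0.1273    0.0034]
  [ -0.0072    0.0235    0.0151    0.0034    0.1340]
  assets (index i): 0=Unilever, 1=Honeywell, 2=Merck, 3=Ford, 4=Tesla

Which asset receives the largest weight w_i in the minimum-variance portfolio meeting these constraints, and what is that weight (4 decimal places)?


Tesla (0.4027)

p=Σ⁻¹μ = [1.2686  0.0722  0.6618  0.7115  1.0823]
q=Σ⁻¹𝟙 = [13.8588  6.3180  3.1856  9.7756  6.4923]
a=μᵀp=0.423807  b=𝟙ᵀp=3.796395  c=𝟙ᵀq=39.630346  D=ac−b²=2.382989
λ₁=(c·0.127−b)/D = (39.630346·0.127−3.796395)/2.382989 = 0.518953
λ₂=(a−b·0.127)/D = (0.423807−3.796395·0.127)/2.382989 = -0.024480
w* = 0.518953·p + -0.024480·q:
  w_0 = 0.518953·1.2686 + -0.024480·13.8588 = 0.3191  (Unilever)
  w_1 = 0.518953·0.0722 + -0.024480·6.3180 = -0.1172  (Honeywell)
  w_2 = 0.518953·0.6618 + -0.024480·3.1856 = 0.2655  (Merck)
  w_3 = 0.518953·0.7115 + -0.024480·9.7756 = 0.1299  (Ford)
  w_4 = 0.518953·1.0823 + -0.024480·6.4923 = 0.4027  (Tesla)
Σw_i=1.0000  μᵀw=0.1270
σ²=wᵀΣw=λ₁·μ_p+λ₂ = 0.518953·0.127 + -0.024480 = 0.041427 ≈ 0.0414


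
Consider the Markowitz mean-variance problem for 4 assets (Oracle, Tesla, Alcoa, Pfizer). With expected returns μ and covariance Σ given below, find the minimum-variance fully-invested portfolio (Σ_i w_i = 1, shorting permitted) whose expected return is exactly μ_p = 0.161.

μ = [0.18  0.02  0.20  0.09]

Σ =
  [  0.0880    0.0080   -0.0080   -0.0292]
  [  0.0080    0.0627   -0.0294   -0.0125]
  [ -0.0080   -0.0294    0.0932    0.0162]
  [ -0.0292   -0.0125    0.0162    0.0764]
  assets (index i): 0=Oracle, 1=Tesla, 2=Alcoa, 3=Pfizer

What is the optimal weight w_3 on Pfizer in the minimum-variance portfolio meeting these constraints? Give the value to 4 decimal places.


0.1954

p=Σ⁻¹μ = [2.7851  1.5406  2.5306  1.9579]
q=Σ⁻¹𝟙 = [17.3066  25.6622  16.7739  20.3455]
a=μᵀp=1.214479  b=𝟙ᵀp=8.814295  c=𝟙ᵀq=80.088074  D=ac−b²=19.573507
λ₁=(c·0.161−b)/D = (80.088074·0.161−8.814295)/19.573507 = 0.208439
λ₂=(a−b·0.161)/D = (1.214479−8.814295·0.161)/19.573507 = -0.010454
w* = 0.208439·p + -0.010454·q:
  w_0 = 0.208439·2.7851 + -0.010454·17.3066 = 0.3996  (Oracle)
  w_1 = 0.208439·1.5406 + -0.010454·25.6622 = 0.0528  (Tesla)
  w_2 = 0.208439·2.5306 + -0.010454·16.7739 = 0.3521  (Alcoa)
  w_3 = 0.208439·1.9579 + -0.010454·20.3455 = 0.1954  (Pfizer)
Σw_i=1.0000  μᵀw=0.1610
σ²=wᵀΣw=λ₁·μ_p+λ₂ = 0.208439·0.161 + -0.010454 = 0.023105 ≈ 0.0231


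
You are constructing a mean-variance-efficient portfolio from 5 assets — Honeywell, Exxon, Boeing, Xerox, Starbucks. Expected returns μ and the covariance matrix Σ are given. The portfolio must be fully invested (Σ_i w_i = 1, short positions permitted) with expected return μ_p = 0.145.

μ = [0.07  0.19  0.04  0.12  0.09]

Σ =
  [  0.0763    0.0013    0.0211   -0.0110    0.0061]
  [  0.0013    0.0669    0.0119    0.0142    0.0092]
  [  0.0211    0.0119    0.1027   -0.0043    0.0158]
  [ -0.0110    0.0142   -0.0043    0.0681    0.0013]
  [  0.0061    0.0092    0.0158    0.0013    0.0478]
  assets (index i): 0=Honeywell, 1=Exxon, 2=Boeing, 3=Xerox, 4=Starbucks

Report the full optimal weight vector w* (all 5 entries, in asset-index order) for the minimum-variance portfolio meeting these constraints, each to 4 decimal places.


g=Σ⁻¹μ = [1.0391  2.3849  -0.2475  1.3915  1.3352]
h=Σ⁻¹𝟙 = [12.6459  8.5919  4.3345  14.9072  15.8148]
a=μᵀg=0.803124  b=𝟙ᵀg=5.903258  c=𝟙ᵀh=56.294350  D=ac−b²=10.362866
λ₁=(c·0.145−b)/D = (56.294350·0.145−5.903258)/10.362866 = 0.218031
λ₂=(a−b·0.145)/D = (0.803124−5.903258·0.145)/10.362866 = -0.005100
w* = 0.218031·g + -0.005100·h:
  w_0 = 0.218031·1.0391 + -0.005100·12.6459 = 0.1621  (Honeywell)
  w_1 = 0.218031·2.3849 + -0.005100·8.5919 = 0.4762  (Exxon)
  w_2 = 0.218031·-0.2475 + -0.005100·4.3345 = -0.0761  (Boeing)
  w_3 = 0.218031·1.3915 + -0.005100·14.9072 = 0.2274  (Xerox)
  w_4 = 0.218031·1.3352 + -0.005100·15.8148 = 0.2105  (Starbucks)
Σw_i=1.0000  μᵀw=0.1450
σ²=wᵀΣw=λ₁·μ_p+λ₂ = 0.218031·0.145 + -0.005100 = 0.026515 ≈ 0.0265

0.1621  0.4762  -0.0761  0.2274  0.2105


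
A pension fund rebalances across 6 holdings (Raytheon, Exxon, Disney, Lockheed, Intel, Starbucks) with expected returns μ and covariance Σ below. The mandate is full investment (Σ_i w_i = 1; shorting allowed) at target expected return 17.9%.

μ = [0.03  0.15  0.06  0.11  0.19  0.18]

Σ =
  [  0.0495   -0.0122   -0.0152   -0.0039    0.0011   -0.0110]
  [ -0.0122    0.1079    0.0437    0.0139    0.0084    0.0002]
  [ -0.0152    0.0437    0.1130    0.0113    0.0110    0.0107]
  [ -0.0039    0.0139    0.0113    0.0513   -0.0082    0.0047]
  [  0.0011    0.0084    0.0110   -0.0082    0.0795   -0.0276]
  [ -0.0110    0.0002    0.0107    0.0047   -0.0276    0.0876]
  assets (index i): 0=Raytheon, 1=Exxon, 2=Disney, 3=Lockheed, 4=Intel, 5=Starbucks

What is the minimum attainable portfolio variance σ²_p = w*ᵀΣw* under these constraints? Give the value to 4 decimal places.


p=Σ⁻¹μ = [1.5623  1.2300  -0.6559  2.3633  3.7470  3.3821]
q=Σ⁻¹𝟙 = [28.6740  6.5521  4.3585  20.3040  19.7904  19.6148]
a=μᵀp=1.772686  b=𝟙ᵀp=11.628821  c=𝟙ᵀq=99.293785  D=ac−b²=40.787228
λ₁=(c·0.179−b)/D = (99.293785·0.179−11.628821)/40.787228 = 0.150654
λ₂=(a−b·0.179)/D = (1.772686−11.628821·0.179)/40.787228 = -0.007573
w* = 0.150654·p + -0.007573·q:
  w_0 = 0.150654·1.5623 + -0.007573·28.6740 = 0.0182  (Raytheon)
  w_1 = 0.150654·1.2300 + -0.007573·6.5521 = 0.1357  (Exxon)
  w_2 = 0.150654·-0.6559 + -0.007573·4.3585 = -0.1318  (Disney)
  w_3 = 0.150654·2.3633 + -0.007573·20.3040 = 0.2023  (Lockheed)
  w_4 = 0.150654·3.7470 + -0.007573·19.7904 = 0.4146  (Intel)
  w_5 = 0.150654·3.3821 + -0.007573·19.6148 = 0.3610  (Starbucks)
Σw_i=1.0000  μᵀw=0.1790
σ²=wᵀΣw=λ₁·μ_p+λ₂ = 0.150654·0.179 + -0.007573 = 0.019394 ≈ 0.0194

0.0194


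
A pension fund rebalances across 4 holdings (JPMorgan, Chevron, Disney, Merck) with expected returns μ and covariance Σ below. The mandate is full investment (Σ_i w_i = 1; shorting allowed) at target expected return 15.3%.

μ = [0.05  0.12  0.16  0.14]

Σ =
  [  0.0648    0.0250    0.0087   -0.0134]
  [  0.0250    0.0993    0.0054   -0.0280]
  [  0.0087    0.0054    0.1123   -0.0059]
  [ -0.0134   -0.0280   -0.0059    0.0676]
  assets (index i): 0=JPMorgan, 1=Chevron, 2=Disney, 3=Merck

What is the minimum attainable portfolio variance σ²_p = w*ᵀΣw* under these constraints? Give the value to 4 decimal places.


0.0291

p=Σ⁻¹μ = [0.4886  1.8720  1.4582  3.0705]
q=Σ⁻¹𝟙 = [14.2944  12.6708  8.4285  23.6103]
a=μᵀp=0.912245  b=𝟙ᵀp=6.889220  c=𝟙ᵀq=59.004047  D=ac−b²=6.364777
λ₁=(c·0.153−b)/D = (59.004047·0.153−6.889220)/6.364777 = 0.335974
λ₂=(a−b·0.153)/D = (0.912245−6.889220·0.153)/6.364777 = -0.022280
w* = 0.335974·p + -0.022280·q:
  w_0 = 0.335974·0.4886 + -0.022280·14.2944 = -0.1543  (JPMorgan)
  w_1 = 0.335974·1.8720 + -0.022280·12.6708 = 0.3466  (Chevron)
  w_2 = 0.335974·1.4582 + -0.022280·8.4285 = 0.3021  (Disney)
  w_3 = 0.335974·3.0705 + -0.022280·23.6103 = 0.5056  (Merck)
Σw_i=1.0000  μᵀw=0.1530
σ²=wᵀΣw=λ₁·μ_p+λ₂ = 0.335974·0.153 + -0.022280 = 0.029124 ≈ 0.0291


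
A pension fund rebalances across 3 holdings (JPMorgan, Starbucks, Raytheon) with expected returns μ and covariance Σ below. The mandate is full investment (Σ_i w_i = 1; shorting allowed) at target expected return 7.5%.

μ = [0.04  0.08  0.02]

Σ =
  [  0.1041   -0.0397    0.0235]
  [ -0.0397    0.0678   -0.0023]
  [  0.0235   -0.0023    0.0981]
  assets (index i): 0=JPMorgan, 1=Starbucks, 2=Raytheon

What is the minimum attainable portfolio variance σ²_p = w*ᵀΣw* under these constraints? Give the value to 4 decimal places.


0.0339

x=Σ⁻¹μ = [1.0773  1.8104  -0.0118]
y=Σ⁻¹𝟙 = [17.8237  25.4070  6.5197]
a=μᵀx=0.187685  b=𝟙ᵀx=2.875903  c=𝟙ᵀy=49.750379  D=ac−b²=1.066594
λ₁=(c·0.075−b)/D = (49.750379·0.075−2.875903)/1.066594 = 0.801969
λ₂=(a−b·0.075)/D = (0.187685−2.875903·0.075)/1.066594 = -0.026259
w* = 0.801969·x + -0.026259·y:
  w_0 = 0.801969·1.0773 + -0.026259·17.8237 = 0.3959  (JPMorgan)
  w_1 = 0.801969·1.8104 + -0.026259·25.4070 = 0.7847  (Starbucks)
  w_2 = 0.801969·-0.0118 + -0.026259·6.5197 = -0.1806  (Raytheon)
Σw_i=1.0000  μᵀw=0.0750
σ²=wᵀΣw=λ₁·μ_p+λ₂ = 0.801969·0.075 + -0.026259 = 0.033889 ≈ 0.0339


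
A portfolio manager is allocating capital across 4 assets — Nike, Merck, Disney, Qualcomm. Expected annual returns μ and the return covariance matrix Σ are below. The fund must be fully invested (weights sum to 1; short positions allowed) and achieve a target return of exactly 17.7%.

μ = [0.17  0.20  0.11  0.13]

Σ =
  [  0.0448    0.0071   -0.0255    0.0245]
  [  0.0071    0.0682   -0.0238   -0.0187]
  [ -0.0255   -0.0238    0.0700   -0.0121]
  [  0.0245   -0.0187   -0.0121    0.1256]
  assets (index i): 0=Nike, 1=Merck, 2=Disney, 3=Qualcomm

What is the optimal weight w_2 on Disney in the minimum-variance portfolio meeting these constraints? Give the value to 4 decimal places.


p=Σ⁻¹μ = [5.4627  4.5305  5.3014  1.1547]
q=Σ⁻¹𝟙 = [34.6345  26.5231  37.4349  8.7611]
a=μᵀp=2.568022  b=𝟙ᵀp=16.449282  c=𝟙ᵀq=107.353679  D=ac−b²=5.107748
λ₁=(c·0.177−b)/D = (107.353679·0.177−16.449282)/5.107748 = 0.499696
λ₂=(a−b·0.177)/D = (2.568022−16.449282·0.177)/5.107748 = -0.067251
w* = 0.499696·p + -0.067251·q:
  w_0 = 0.499696·5.4627 + -0.067251·34.6345 = 0.4005  (Nike)
  w_1 = 0.499696·4.5305 + -0.067251·26.5231 = 0.4802  (Merck)
  w_2 = 0.499696·5.3014 + -0.067251·37.4349 = 0.1315  (Disney)
  w_3 = 0.499696·1.1547 + -0.067251·8.7611 = -0.0122  (Qualcomm)
Σw_i=1.0000  μᵀw=0.1770
σ²=wᵀΣw=λ₁·μ_p+λ₂ = 0.499696·0.177 + -0.067251 = 0.021195 ≈ 0.0212

0.1315


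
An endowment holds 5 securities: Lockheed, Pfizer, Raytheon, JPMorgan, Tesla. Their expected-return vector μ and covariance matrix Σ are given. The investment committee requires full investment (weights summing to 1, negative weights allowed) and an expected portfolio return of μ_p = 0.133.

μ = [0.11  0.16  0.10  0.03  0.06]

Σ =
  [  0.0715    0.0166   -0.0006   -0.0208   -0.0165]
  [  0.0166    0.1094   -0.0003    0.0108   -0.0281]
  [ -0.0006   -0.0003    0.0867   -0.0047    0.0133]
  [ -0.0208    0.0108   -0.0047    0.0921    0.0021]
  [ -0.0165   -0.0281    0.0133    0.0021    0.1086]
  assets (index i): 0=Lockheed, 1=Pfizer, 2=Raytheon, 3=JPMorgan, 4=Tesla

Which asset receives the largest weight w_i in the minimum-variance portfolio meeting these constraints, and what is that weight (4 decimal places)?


g=Σ⁻¹μ = [1.6132  1.4305  1.0415  0.5520  1.0295]
h=Σ⁻¹𝟙 = [19.3552  8.0496  10.5417  14.5344  12.6596]
a=μᵀg=0.588823  b=𝟙ᵀg=5.666791  c=𝟙ᵀh=65.140483  D=ac−b²=6.243723
λ₁=(c·0.133−b)/D = (65.140483·0.133−5.666791)/6.243723 = 0.479985
λ₂=(a−b·0.133)/D = (0.588823−5.666791·0.133)/6.243723 = -0.026404
w* = 0.479985·g + -0.026404·h:
  w_0 = 0.479985·1.6132 + -0.026404·19.3552 = 0.2633  (Lockheed)
  w_1 = 0.479985·1.4305 + -0.026404·8.0496 = 0.4741  (Pfizer)
  w_2 = 0.479985·1.0415 + -0.026404·10.5417 = 0.2216  (Raytheon)
  w_3 = 0.479985·0.5520 + -0.026404·14.5344 = -0.1188  (JPMorgan)
  w_4 = 0.479985·1.0295 + -0.026404·12.6596 = 0.1599  (Tesla)
Σw_i=1.0000  μᵀw=0.1330
σ²=wᵀΣw=λ₁·μ_p+λ₂ = 0.479985·0.133 + -0.026404 = 0.037434 ≈ 0.0374

Pfizer (0.4741)


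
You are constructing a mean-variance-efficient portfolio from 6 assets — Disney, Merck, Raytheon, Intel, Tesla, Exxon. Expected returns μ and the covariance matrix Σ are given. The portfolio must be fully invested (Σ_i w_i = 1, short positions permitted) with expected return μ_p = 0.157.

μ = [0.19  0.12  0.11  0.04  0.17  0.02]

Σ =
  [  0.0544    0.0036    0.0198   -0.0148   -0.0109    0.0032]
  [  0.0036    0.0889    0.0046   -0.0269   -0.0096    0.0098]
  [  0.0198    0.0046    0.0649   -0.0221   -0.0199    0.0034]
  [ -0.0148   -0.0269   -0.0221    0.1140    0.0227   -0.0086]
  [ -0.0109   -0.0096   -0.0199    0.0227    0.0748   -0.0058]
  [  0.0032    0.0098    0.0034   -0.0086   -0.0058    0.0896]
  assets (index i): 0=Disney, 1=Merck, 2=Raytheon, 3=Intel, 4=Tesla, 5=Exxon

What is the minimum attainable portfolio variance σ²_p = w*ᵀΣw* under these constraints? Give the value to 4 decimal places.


x=Σ⁻¹μ = [3.6286  1.7290  1.7656  0.9417  3.2179  0.1362]
y=Σ⁻¹𝟙 = [17.6862  15.0606  19.5181  15.3935  19.2427  10.8643]
a=μᵀx=1.678548  b=𝟙ᵀx=11.418914  c=𝟙ᵀy=97.765329  D=ac−b²=33.712228
λ₁=(c·0.157−b)/D = (97.765329·0.157−11.418914)/33.712228 = 0.116582
λ₂=(a−b·0.157)/D = (1.678548−11.418914·0.157)/33.712228 = -0.003388
w* = 0.116582·x + -0.003388·y:
  w_0 = 0.116582·3.6286 + -0.003388·17.6862 = 0.3631  (Disney)
  w_1 = 0.116582·1.7290 + -0.003388·15.0606 = 0.1505  (Merck)
  w_2 = 0.116582·1.7656 + -0.003388·19.5181 = 0.1397  (Raytheon)
  w_3 = 0.116582·0.9417 + -0.003388·15.3935 = 0.0576  (Intel)
  w_4 = 0.116582·3.2179 + -0.003388·19.2427 = 0.3100  (Tesla)
  w_5 = 0.116582·0.1362 + -0.003388·10.8643 = -0.0209  (Exxon)
Σw_i=1.0000  μᵀw=0.1570
σ²=wᵀΣw=λ₁·μ_p+λ₂ = 0.116582·0.157 + -0.003388 = 0.014915 ≈ 0.0149

0.0149


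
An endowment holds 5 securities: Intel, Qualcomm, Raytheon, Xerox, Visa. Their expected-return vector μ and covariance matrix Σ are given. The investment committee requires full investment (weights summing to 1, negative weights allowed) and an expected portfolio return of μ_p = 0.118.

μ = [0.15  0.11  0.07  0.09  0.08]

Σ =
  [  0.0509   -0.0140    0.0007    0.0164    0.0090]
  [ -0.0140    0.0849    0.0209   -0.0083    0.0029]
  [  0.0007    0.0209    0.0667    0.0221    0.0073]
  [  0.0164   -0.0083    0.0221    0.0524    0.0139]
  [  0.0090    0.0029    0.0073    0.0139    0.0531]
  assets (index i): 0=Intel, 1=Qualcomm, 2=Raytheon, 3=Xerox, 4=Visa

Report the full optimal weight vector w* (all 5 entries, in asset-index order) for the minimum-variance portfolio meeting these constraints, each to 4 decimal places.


u=Σ⁻¹μ = [3.0659  1.8378  0.0927  0.8363  0.6549]
v=Σ⁻¹𝟙 = [18.0967  13.9203  5.8290  10.1002  11.5596]
a=μᵀu=0.796189  b=𝟙ᵀu=6.487570  c=𝟙ᵀv=59.505953  D=ac−b²=5.289403
λ₁=(c·0.118−b)/D = (59.505953·0.118−6.487570)/5.289403 = 0.100982
λ₂=(a−b·0.118)/D = (0.796189−6.487570·0.118)/5.289403 = 0.005796
w* = 0.100982·u + 0.005796·v:
  w_0 = 0.100982·3.0659 + 0.005796·18.0967 = 0.4145  (Intel)
  w_1 = 0.100982·1.8378 + 0.005796·13.9203 = 0.2663  (Qualcomm)
  w_2 = 0.100982·0.0927 + 0.005796·5.8290 = 0.0431  (Raytheon)
  w_3 = 0.100982·0.8363 + 0.005796·10.1002 = 0.1430  (Xerox)
  w_4 = 0.100982·0.6549 + 0.005796·11.5596 = 0.1331  (Visa)
Σw_i=1.0000  μᵀw=0.1180
σ²=wᵀΣw=λ₁·μ_p+λ₂ = 0.100982·0.118 + 0.005796 = 0.017711 ≈ 0.0177

0.4145  0.2663  0.0431  0.1430  0.1331


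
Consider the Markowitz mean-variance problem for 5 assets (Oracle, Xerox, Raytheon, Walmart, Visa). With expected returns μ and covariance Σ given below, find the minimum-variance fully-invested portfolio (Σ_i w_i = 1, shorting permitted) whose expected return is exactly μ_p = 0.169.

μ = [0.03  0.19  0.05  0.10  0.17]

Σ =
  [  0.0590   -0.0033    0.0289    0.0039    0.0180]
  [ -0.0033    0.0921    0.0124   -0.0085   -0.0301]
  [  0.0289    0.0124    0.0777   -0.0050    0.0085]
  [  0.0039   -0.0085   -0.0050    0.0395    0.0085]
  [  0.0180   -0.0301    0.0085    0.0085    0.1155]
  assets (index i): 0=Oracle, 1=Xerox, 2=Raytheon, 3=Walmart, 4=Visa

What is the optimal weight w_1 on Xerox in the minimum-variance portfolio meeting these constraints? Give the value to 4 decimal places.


x=Σ⁻¹μ = [-0.2439  2.9544  0.2160  2.7756  2.0597]
y=Σ⁻¹𝟙 = [9.6969  15.4868  7.5688  26.7874  8.6544]
a=μᵀx=1.192534  b=𝟙ᵀx=7.761828  c=𝟙ᵀy=68.194325  D=ac−b²=21.078054
λ₁=(c·0.169−b)/D = (68.194325·0.169−7.761828)/21.078054 = 0.178528
λ₂=(a−b·0.169)/D = (1.192534−7.761828·0.169)/21.078054 = -0.005656
w* = 0.178528·x + -0.005656·y:
  w_0 = 0.178528·-0.2439 + -0.005656·9.6969 = -0.0984  (Oracle)
  w_1 = 0.178528·2.9544 + -0.005656·15.4868 = 0.4399  (Xerox)
  w_2 = 0.178528·0.2160 + -0.005656·7.5688 = -0.0042  (Raytheon)
  w_3 = 0.178528·2.7756 + -0.005656·26.7874 = 0.3440  (Walmart)
  w_4 = 0.178528·2.0597 + -0.005656·8.6544 = 0.3188  (Visa)
Σw_i=1.0000  μᵀw=0.1690
σ²=wᵀΣw=λ₁·μ_p+λ₂ = 0.178528·0.169 + -0.005656 = 0.024515 ≈ 0.0245

0.4399


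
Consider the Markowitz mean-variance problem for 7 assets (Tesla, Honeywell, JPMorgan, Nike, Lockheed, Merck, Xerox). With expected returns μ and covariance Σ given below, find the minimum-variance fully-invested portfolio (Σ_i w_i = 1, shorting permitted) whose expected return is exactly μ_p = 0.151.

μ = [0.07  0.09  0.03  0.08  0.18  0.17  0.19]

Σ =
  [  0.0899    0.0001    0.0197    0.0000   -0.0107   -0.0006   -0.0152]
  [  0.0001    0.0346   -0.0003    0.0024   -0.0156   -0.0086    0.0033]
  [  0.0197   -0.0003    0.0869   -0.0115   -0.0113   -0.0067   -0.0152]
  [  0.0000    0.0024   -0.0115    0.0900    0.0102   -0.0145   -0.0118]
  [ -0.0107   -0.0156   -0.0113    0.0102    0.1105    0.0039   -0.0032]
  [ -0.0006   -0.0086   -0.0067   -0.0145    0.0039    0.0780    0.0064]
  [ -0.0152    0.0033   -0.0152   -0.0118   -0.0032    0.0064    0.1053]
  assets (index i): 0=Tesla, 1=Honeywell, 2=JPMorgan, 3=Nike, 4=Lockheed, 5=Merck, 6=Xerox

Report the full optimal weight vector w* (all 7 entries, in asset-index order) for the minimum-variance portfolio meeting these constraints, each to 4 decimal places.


u=Σ⁻¹μ = [1.1610  4.0056  1.1427  1.3785  2.2611  2.7015  2.0704]
v=Σ⁻¹𝟙 = [11.6304  38.5861  16.9316  15.3908  15.6311  19.5972  13.4190]
a=μᵀu=1.845963  b=𝟙ᵀu=14.720815  c=𝟙ᵀv=131.186100  D=ac−b²=25.462352
λ₁=(c·0.151−b)/D = (131.186100·0.151−14.720815)/25.462352 = 0.199836
λ₂=(a−b·0.151)/D = (1.845963−14.720815·0.151)/25.462352 = -0.014801
w* = 0.199836·u + -0.014801·v:
  w_0 = 0.199836·1.1610 + -0.014801·11.6304 = 0.0599  (Tesla)
  w_1 = 0.199836·4.0056 + -0.014801·38.5861 = 0.2293  (Honeywell)
  w_2 = 0.199836·1.1427 + -0.014801·16.9316 = -0.0223  (JPMorgan)
  w_3 = 0.199836·1.3785 + -0.014801·15.3908 = 0.0477  (Nike)
  w_4 = 0.199836·2.2611 + -0.014801·15.6311 = 0.2205  (Lockheed)
  w_5 = 0.199836·2.7015 + -0.014801·19.5972 = 0.2498  (Merck)
  w_6 = 0.199836·2.0704 + -0.014801·13.4190 = 0.2151  (Xerox)
Σw_i=1.0000  μᵀw=0.1510
σ²=wᵀΣw=λ₁·μ_p+λ₂ = 0.199836·0.151 + -0.014801 = 0.015374 ≈ 0.0154

0.0599  0.2293  -0.0223  0.0477  0.2205  0.2498  0.2151


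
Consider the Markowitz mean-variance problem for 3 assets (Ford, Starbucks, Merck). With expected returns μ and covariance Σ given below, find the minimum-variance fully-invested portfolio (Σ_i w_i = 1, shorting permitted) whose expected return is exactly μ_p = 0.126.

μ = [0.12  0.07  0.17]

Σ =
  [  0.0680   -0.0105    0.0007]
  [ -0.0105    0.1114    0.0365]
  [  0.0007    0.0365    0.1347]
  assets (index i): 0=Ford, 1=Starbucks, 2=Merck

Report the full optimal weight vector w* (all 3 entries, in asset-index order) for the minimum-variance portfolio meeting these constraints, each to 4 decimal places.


x=Σ⁻¹μ = [1.8190  0.4273  1.1368]
y=Σ⁻¹𝟙 = [16.0246  8.8694  4.9373]
a=μᵀx=0.441451  b=𝟙ᵀx=3.383144  c=𝟙ᵀy=29.831236  D=ac−b²=1.723366
λ₁=(c·0.126−b)/D = (29.831236·0.126−3.383144)/1.723366 = 0.217941
λ₂=(a−b·0.126)/D = (0.441451−3.383144·0.126)/1.723366 = 0.008805
w* = 0.217941·x + 0.008805·y:
  w_0 = 0.217941·1.8190 + 0.008805·16.0246 = 0.5375  (Ford)
  w_1 = 0.217941·0.4273 + 0.008805·8.8694 = 0.1712  (Starbucks)
  w_2 = 0.217941·1.1368 + 0.008805·4.9373 = 0.2912  (Merck)
Σw_i=1.0000  μᵀw=0.1260
σ²=wᵀΣw=λ₁·μ_p+λ₂ = 0.217941·0.126 + 0.008805 = 0.036266 ≈ 0.0363

0.5375  0.1712  0.2912


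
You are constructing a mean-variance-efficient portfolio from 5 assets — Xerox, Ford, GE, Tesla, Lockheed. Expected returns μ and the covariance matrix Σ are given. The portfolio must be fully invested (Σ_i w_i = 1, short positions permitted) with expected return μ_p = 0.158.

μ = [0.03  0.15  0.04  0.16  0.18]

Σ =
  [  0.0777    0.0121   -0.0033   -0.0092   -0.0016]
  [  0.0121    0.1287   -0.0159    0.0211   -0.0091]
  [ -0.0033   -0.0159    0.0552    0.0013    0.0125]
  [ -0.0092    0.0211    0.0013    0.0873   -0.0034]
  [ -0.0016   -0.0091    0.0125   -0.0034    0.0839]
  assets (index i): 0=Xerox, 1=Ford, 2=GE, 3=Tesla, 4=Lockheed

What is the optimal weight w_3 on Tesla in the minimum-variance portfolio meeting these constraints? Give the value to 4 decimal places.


0.3109

x=Σ⁻¹μ = [0.4912  1.0619  0.5070  1.7085  2.2636]
y=Σ⁻¹𝟙 = [14.0125  7.6516  18.4658  11.2246  10.7198]
a=μᵀx=0.875117  b=𝟙ᵀx=6.032252  c=𝟙ᵀy=62.074333  D=ac−b²=17.934242
λ₁=(c·0.158−b)/D = (62.074333·0.158−6.032252)/17.934242 = 0.210519
λ₂=(a−b·0.158)/D = (0.875117−6.032252·0.158)/17.934242 = -0.004348
w* = 0.210519·x + -0.004348·y:
  w_0 = 0.210519·0.4912 + -0.004348·14.0125 = 0.0425  (Xerox)
  w_1 = 0.210519·1.0619 + -0.004348·7.6516 = 0.1903  (Ford)
  w_2 = 0.210519·0.5070 + -0.004348·18.4658 = 0.0265  (GE)
  w_3 = 0.210519·1.7085 + -0.004348·11.2246 = 0.3109  (Tesla)
  w_4 = 0.210519·2.2636 + -0.004348·10.7198 = 0.4299  (Lockheed)
Σw_i=1.0000  μᵀw=0.1580
σ²=wᵀΣw=λ₁·μ_p+λ₂ = 0.210519·0.158 + -0.004348 = 0.028914 ≈ 0.0289


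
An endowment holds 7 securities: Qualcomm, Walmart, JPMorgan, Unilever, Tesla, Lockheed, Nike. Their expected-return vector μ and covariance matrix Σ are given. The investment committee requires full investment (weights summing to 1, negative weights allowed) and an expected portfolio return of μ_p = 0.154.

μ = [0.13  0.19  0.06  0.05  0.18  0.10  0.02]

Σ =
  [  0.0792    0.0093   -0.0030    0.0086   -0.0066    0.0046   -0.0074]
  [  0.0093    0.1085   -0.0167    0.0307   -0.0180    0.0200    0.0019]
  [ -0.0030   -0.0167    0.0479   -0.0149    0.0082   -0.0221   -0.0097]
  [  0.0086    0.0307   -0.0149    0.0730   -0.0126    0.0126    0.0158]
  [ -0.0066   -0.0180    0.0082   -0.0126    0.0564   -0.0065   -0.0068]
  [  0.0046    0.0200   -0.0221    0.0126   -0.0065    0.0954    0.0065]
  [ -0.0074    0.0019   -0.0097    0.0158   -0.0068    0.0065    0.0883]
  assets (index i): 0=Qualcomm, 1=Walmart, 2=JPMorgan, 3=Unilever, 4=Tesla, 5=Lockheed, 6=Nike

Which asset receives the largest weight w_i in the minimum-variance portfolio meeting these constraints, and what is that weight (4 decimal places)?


p=Σ⁻¹μ = [1.7649  2.3086  2.2625  0.3089  4.1021  1.1911  0.7462]
q=Σ⁻¹𝟙 = [13.7728  10.7501  35.1655  13.2181  24.0484  14.6140  14.5220]
a=μᵀp=1.691686  b=𝟙ᵀp=12.684373  c=𝟙ᵀq=126.090922  D=ac−b²=52.412956
λ₁=(c·0.154−b)/D = (126.090922·0.154−12.684373)/52.412956 = 0.128473
λ₂=(a−b·0.154)/D = (1.691686−12.684373·0.154)/52.412956 = -0.004993
w* = 0.128473·p + -0.004993·q:
  w_0 = 0.128473·1.7649 + -0.004993·13.7728 = 0.1580  (Qualcomm)
  w_1 = 0.128473·2.3086 + -0.004993·10.7501 = 0.2429  (Walmart)
  w_2 = 0.128473·2.2625 + -0.004993·35.1655 = 0.1151  (JPMorgan)
  w_3 = 0.128473·0.3089 + -0.004993·13.2181 = -0.0263  (Unilever)
  w_4 = 0.128473·4.1021 + -0.004993·24.0484 = 0.4069  (Tesla)
  w_5 = 0.128473·1.1911 + -0.004993·14.6140 = 0.0801  (Lockheed)
  w_6 = 0.128473·0.7462 + -0.004993·14.5220 = 0.0234  (Nike)
Σw_i=1.0000  μᵀw=0.1540
σ²=wᵀΣw=λ₁·μ_p+λ₂ = 0.128473·0.154 + -0.004993 = 0.014792 ≈ 0.0148

Tesla (0.4069)


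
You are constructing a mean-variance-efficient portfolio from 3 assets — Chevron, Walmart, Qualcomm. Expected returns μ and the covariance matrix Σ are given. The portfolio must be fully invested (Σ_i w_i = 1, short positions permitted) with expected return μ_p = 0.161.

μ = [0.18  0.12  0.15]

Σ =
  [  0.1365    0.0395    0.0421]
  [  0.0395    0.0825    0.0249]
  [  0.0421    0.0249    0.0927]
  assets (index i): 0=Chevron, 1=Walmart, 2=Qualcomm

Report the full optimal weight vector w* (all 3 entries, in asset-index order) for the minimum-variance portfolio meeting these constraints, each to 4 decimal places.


g=Σ⁻¹μ = [0.7693  0.7653  1.0632]
h=Σ⁻¹𝟙 = [2.5620  8.6948  7.2885]
a=μᵀg=0.389789  b=𝟙ᵀg=2.597801  c=𝟙ᵀh=18.545225  D=ac−b²=0.480165
λ₁=(c·0.161−b)/D = (18.545225·0.161−2.597801)/0.480165 = 0.808016
λ₂=(a−b·0.161)/D = (0.389789−2.597801·0.161)/0.480165 = -0.059264
w* = 0.808016·g + -0.059264·h:
  w_0 = 0.808016·0.7693 + -0.059264·2.5620 = 0.4698  (Chevron)
  w_1 = 0.808016·0.7653 + -0.059264·8.6948 = 0.1031  (Walmart)
  w_2 = 0.808016·1.0632 + -0.059264·7.2885 = 0.4271  (Qualcomm)
Σw_i=1.0000  μᵀw=0.1610
σ²=wᵀΣw=λ₁·μ_p+λ₂ = 0.808016·0.161 + -0.059264 = 0.070827 ≈ 0.0708

0.4698  0.1031  0.4271


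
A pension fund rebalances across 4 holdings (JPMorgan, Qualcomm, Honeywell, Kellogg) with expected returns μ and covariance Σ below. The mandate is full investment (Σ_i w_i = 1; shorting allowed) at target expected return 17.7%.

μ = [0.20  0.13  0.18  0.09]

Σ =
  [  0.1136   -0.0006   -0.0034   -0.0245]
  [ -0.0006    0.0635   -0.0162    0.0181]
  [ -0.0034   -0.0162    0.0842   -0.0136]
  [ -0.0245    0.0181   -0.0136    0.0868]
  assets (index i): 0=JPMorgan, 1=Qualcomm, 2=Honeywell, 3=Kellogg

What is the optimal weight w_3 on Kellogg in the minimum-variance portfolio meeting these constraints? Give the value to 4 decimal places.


p=Σ⁻¹μ = [2.2130  2.3540  2.9436  1.6319]
q=Σ⁻¹𝟙 = [12.5417  16.3001  17.8545  14.4592]
a=μᵀp=1.425343  b=𝟙ᵀp=9.142491  c=𝟙ᵀq=61.155513  D=ac−b²=3.582422
λ₁=(c·0.177−b)/D = (61.155513·0.177−9.142491)/3.582422 = 0.469524
λ₂=(a−b·0.177)/D = (1.425343−9.142491·0.177)/3.582422 = -0.053840
w* = 0.469524·p + -0.053840·q:
  w_0 = 0.469524·2.2130 + -0.053840·12.5417 = 0.3638  (JPMorgan)
  w_1 = 0.469524·2.3540 + -0.053840·16.3001 = 0.2277  (Qualcomm)
  w_2 = 0.469524·2.9436 + -0.053840·17.8545 = 0.4208  (Honeywell)
  w_3 = 0.469524·1.6319 + -0.053840·14.4592 = -0.0123  (Kellogg)
Σw_i=1.0000  μᵀw=0.1770
σ²=wᵀΣw=λ₁·μ_p+λ₂ = 0.469524·0.177 + -0.053840 = 0.029266 ≈ 0.0293

-0.0123


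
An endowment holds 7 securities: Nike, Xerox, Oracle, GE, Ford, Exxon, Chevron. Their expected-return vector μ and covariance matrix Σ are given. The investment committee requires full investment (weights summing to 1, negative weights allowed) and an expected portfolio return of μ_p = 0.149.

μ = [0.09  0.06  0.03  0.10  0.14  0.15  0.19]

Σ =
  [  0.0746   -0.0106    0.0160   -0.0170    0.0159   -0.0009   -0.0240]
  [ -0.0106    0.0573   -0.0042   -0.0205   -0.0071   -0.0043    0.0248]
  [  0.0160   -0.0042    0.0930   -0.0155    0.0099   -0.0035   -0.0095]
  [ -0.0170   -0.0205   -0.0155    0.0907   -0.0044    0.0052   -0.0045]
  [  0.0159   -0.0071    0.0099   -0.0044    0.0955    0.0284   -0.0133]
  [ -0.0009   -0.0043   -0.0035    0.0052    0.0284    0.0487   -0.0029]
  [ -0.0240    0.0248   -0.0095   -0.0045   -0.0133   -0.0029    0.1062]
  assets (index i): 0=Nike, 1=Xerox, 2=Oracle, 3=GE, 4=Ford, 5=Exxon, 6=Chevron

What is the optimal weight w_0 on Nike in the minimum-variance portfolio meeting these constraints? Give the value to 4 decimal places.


p=Σ⁻¹μ = [2.3681  1.5557  0.5787  1.9810  0.6946  2.8208  2.2607]
q=Σ⁻¹𝟙 = [22.9199  28.2718  13.5083  23.6110  3.9913  20.2461  11.2553]
a=μᵀp=1.471832  b=𝟙ᵀp=12.259652  c=𝟙ᵀq=123.803694  D=ac−b²=31.919226
λ₁=(c·0.149−b)/D = (123.803694·0.149−12.259652)/31.919226 = 0.193836
λ₂=(a−b·0.149)/D = (1.471832−12.259652·0.149)/31.919226 = -0.011117
w* = 0.193836·p + -0.011117·q:
  w_0 = 0.193836·2.3681 + -0.011117·22.9199 = 0.2042  (Nike)
  w_1 = 0.193836·1.5557 + -0.011117·28.2718 = -0.0128  (Xerox)
  w_2 = 0.193836·0.5787 + -0.011117·13.5083 = -0.0380  (Oracle)
  w_3 = 0.193836·1.9810 + -0.011117·23.6110 = 0.1215  (GE)
  w_4 = 0.193836·0.6946 + -0.011117·3.9913 = 0.0903  (Ford)
  w_5 = 0.193836·2.8208 + -0.011117·20.2461 = 0.3217  (Exxon)
  w_6 = 0.193836·2.2607 + -0.011117·11.2553 = 0.3131  (Chevron)
Σw_i=1.0000  μᵀw=0.1490
σ²=wᵀΣw=λ₁·μ_p+λ₂ = 0.193836·0.149 + -0.011117 = 0.017764 ≈ 0.0178

0.2042


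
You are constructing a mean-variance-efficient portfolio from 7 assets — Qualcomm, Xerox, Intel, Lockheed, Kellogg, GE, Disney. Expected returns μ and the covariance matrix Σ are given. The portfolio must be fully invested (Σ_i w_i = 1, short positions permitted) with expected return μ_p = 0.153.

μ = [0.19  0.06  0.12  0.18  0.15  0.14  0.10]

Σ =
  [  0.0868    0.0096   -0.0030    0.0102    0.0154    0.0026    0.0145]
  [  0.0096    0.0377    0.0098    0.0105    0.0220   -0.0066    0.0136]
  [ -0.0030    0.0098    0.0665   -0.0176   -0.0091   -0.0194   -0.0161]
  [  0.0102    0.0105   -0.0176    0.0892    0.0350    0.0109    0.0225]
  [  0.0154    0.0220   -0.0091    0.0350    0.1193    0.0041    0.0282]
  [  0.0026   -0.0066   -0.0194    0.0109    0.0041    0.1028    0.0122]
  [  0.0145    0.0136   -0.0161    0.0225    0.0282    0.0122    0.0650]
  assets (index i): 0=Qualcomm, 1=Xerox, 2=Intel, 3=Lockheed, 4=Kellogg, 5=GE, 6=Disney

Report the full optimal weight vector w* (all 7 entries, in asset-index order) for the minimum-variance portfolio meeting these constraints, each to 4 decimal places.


x=Σ⁻¹μ = [1.8556  -0.6089  3.2163  1.8827  0.5666  1.5587  0.8585]
y=Σ⁻¹𝟙 = [7.3885  14.4442  21.7482  8.3954  1.0761  12.4050  10.3998]
a=μᵀx=1.429932  b=𝟙ᵀx=9.329534  c=𝟙ᵀy=75.857337  D=ac−b²=21.430588
λ₁=(c·0.153−b)/D = (75.857337·0.153−9.329534)/21.430588 = 0.106233
λ₂=(a−b·0.153)/D = (1.429932−9.329534·0.153)/21.430588 = 0.000117
w* = 0.106233·x + 0.000117·y:
  w_0 = 0.106233·1.8556 + 0.000117·7.3885 = 0.1980  (Qualcomm)
  w_1 = 0.106233·-0.6089 + 0.000117·14.4442 = -0.0630  (Xerox)
  w_2 = 0.106233·3.2163 + 0.000117·21.7482 = 0.3442  (Intel)
  w_3 = 0.106233·1.8827 + 0.000117·8.3954 = 0.2010  (Lockheed)
  w_4 = 0.106233·0.5666 + 0.000117·1.0761 = 0.0603  (Kellogg)
  w_5 = 0.106233·1.5587 + 0.000117·12.4050 = 0.1670  (GE)
  w_6 = 0.106233·0.8585 + 0.000117·10.3998 = 0.0924  (Disney)
Σw_i=1.0000  μᵀw=0.1530
σ²=wᵀΣw=λ₁·μ_p+λ₂ = 0.106233·0.153 + 0.000117 = 0.016371 ≈ 0.0164

0.1980  -0.0630  0.3442  0.2010  0.0603  0.1670  0.0924
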